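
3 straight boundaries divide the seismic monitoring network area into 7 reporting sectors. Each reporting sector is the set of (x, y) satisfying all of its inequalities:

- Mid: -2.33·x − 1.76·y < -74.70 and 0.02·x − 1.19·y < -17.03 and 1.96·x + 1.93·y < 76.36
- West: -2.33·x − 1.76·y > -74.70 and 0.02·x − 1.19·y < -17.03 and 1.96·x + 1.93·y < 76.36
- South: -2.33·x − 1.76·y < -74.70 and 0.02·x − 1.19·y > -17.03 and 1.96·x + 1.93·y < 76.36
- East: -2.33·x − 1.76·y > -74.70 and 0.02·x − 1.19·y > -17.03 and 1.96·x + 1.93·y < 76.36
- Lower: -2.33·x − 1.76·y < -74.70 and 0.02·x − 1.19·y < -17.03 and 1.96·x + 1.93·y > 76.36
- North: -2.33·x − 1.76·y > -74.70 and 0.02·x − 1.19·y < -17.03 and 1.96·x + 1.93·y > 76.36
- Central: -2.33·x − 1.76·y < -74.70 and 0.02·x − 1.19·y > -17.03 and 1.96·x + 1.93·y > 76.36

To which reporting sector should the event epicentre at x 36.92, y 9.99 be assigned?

-2.33·36.92 − 1.76·9.99 = -103.606, which is < -74.70
0.02·36.92 − 1.19·9.99 = -11.150, which is > -17.03
1.96·36.92 + 1.93·9.99 = 91.644, which is > 76.36
This sign pattern matches Central.

Central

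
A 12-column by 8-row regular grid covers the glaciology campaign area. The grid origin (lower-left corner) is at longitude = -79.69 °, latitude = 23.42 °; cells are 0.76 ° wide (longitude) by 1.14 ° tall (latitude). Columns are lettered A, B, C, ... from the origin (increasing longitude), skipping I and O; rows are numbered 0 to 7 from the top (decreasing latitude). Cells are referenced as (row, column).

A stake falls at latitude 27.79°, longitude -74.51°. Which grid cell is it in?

(4, G)

Column index: ⌊(-74.51 − -79.69) / 0.76⌋ = ⌊6.816⌋ = 6 → column G
Row offset from origin: ⌊(27.79 − 23.42) / 1.14⌋ = ⌊3.833⌋ = 3 → row 4 (counted from top)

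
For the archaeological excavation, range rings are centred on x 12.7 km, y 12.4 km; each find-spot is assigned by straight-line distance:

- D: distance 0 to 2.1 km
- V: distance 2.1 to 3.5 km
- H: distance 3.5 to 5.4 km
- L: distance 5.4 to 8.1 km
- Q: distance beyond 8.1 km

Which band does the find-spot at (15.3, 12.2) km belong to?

V

Distance = √((15.3−12.7)² + (12.2−12.4)²) = √(6.760 + 0.040) = 2.608 km.
2.1 ≤ 2.608 < 3.5 → V.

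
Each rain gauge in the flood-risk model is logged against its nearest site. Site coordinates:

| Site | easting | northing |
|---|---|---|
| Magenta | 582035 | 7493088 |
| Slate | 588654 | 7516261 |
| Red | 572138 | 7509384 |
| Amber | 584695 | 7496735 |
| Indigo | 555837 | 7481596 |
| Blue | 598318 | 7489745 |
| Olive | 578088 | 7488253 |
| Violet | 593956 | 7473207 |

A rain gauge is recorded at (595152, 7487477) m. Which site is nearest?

Squared distances to each site:
Magenta: 203539010.000; Slate: 870742660.000; Red: 1009560845.000; Amber: 195059413.000; Indigo: 1580255386.000; Blue: 15167380.000; Olive: 291782272.000; Violet: 205063316.000.
Minimum at Blue.

Blue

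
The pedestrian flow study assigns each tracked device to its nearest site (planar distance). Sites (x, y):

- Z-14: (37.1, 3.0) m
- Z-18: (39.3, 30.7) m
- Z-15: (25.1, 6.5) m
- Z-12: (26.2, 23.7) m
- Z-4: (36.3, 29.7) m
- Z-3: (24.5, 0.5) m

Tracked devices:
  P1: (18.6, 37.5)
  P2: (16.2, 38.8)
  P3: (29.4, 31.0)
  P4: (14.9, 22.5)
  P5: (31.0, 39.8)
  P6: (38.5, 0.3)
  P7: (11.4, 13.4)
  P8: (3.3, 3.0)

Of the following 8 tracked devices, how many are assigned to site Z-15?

P1 → Z-12
P2 → Z-12
P3 → Z-4
P4 → Z-12
P5 → Z-4
P6 → Z-14
P7 → Z-15
P8 → Z-3
1 of the 8 goes to Z-15.

1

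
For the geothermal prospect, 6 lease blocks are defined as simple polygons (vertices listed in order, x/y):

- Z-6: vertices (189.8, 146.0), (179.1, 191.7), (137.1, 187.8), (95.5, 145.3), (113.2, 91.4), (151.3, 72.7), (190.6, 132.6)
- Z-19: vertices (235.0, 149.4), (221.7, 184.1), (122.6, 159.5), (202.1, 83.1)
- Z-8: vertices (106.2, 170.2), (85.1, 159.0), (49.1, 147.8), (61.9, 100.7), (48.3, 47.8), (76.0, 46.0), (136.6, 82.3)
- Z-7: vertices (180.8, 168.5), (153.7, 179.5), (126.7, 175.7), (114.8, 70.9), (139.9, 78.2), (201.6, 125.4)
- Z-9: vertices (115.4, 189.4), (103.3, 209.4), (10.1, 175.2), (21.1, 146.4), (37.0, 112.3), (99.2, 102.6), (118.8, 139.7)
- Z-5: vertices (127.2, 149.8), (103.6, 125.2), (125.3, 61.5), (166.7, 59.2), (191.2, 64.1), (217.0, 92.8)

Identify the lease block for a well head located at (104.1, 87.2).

Cast a ray rightward from (104.1, 87.2). For each polygon, the edges (by vertex number in listed order) whose endpoints lie on opposite sides of y = 87.2, where each meets that height, and whether that is right or left of the point:
Z-6: 5–6 at x≈121.76 (right), 6–7 at x≈160.81 (right) → 2 crossings.
Z-19: 3–4 at x≈197.83 (right), 4–1 at x≈204.13 (right) → 2 crossings.
Z-8: 4–5 at x≈58.43 (left), 7–1 at x≈134.91 (right) → 1 crossing.
Z-7: 3–4 at x≈116.65 (right), 5–6 at x≈151.66 (right) → 2 crossings.
Z-9: no edge straddles that height → 0 crossings.
Z-5: 2–3 at x≈116.55 (right), 5–6 at x≈211.97 (right) → 2 crossings.
Only Z-8 has an odd count, so the point is inside Z-8.

Z-8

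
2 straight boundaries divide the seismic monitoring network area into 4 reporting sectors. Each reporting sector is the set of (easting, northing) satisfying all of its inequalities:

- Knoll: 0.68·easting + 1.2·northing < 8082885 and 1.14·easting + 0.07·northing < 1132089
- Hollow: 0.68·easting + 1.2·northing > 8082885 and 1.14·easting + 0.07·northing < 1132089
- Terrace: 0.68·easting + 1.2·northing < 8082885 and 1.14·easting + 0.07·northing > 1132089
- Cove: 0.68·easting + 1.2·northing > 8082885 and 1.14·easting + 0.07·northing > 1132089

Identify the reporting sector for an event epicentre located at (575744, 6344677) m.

0.68·575744 + 1.2·6344677 = 8005118.320, which is < 8082885
1.14·575744 + 0.07·6344677 = 1100475.550, which is < 1132089
This sign pattern matches Knoll.

Knoll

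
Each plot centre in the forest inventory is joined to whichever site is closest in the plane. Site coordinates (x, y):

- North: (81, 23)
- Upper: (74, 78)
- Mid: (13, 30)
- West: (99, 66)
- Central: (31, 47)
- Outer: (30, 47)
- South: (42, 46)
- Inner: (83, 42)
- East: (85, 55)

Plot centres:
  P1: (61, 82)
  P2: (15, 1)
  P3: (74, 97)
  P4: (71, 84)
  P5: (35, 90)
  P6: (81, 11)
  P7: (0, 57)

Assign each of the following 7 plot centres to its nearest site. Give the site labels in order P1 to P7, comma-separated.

P1 → Upper (d²=185.00)
P2 → Mid (d²=845.00)
P3 → Upper (d²=361.00)
P4 → Upper (d²=45.00)
P5 → Upper (d²=1665.00)
P6 → North (d²=144.00)
P7 → Mid (d²=898.00)

Upper, Mid, Upper, Upper, Upper, North, Mid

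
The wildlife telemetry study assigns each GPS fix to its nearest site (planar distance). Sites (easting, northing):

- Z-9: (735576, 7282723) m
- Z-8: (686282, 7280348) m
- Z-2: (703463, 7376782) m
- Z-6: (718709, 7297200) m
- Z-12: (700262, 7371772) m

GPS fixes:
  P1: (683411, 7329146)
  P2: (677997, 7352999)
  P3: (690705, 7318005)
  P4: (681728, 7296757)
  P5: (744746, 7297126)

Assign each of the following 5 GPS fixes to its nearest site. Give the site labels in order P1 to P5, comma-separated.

P1 → Z-12 (d²=2100932077.00)
P2 → Z-12 (d²=848155754.00)
P3 → Z-6 (d²=1217072041.00)
P4 → Z-8 (d²=289994197.00)
P5 → Z-9 (d²=291535309.00)

Z-12, Z-12, Z-6, Z-8, Z-9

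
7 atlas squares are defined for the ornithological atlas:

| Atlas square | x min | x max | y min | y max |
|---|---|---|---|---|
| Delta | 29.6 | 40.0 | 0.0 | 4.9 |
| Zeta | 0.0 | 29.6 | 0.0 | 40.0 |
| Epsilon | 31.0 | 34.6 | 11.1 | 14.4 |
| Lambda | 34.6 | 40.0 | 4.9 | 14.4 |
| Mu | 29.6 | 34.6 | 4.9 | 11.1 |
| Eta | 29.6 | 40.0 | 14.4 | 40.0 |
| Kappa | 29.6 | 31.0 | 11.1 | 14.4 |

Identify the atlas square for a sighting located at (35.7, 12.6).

Lambda

The point has x = 35.7 and y = 12.6.
Only Lambda satisfies 34.6 ≤ x ≤ 40.0 and 4.9 ≤ y ≤ 14.4.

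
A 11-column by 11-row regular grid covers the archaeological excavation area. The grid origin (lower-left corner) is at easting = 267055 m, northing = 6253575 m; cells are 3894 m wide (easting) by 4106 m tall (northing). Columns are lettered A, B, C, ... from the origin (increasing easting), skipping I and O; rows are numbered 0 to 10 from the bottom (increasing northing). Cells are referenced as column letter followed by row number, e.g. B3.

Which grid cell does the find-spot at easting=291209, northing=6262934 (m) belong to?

Column index: ⌊(291209 − 267055) / 3894⌋ = ⌊6.203⌋ = 6 → column G
Row offset from origin: ⌊(6262934 − 6253575) / 4106⌋ = ⌊2.279⌋ = 2 → row 2

G2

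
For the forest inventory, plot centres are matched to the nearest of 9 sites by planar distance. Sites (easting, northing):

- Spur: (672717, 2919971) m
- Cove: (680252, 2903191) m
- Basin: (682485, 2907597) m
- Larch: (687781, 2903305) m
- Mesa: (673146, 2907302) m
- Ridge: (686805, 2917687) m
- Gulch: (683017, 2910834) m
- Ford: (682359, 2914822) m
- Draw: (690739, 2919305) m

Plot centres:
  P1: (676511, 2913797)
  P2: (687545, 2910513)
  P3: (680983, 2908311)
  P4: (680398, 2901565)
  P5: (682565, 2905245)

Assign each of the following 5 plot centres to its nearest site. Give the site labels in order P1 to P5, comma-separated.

Ford, Gulch, Basin, Cove, Basin

P1 → Ford (d²=35249729.00)
P2 → Gulch (d²=20605825.00)
P3 → Basin (d²=2765800.00)
P4 → Cove (d²=2665192.00)
P5 → Basin (d²=5538304.00)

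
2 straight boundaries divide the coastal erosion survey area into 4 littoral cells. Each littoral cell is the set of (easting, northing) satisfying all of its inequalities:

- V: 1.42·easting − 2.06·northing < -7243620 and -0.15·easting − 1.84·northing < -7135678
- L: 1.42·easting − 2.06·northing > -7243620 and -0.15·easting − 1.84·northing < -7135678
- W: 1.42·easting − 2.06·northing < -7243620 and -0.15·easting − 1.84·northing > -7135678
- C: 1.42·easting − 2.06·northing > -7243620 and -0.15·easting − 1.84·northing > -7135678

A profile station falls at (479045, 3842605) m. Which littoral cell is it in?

1.42·479045 − 2.06·3842605 = -7235522.400, which is > -7243620
-0.15·479045 − 1.84·3842605 = -7142249.950, which is < -7135678
This sign pattern matches L.

L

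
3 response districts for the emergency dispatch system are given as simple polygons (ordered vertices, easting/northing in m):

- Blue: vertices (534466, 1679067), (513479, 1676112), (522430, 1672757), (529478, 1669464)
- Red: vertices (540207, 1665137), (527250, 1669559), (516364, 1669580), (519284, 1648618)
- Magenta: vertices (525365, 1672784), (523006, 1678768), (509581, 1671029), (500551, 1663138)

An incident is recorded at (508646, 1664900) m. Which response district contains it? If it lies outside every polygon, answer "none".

Cast a ray rightward from (508646, 1664900). For each polygon, the edges (by vertex number in listed order) whose endpoints lie on opposite sides of northing = 1664900, where each meets that height, and whether that is right or left of the point:
Blue: no edge straddles that height → 0 crossings.
Red: 3–4 at easting≈517015.9 (right), 4–1 at easting≈539906.8 (right) → 2 crossings.
Magenta: 3–4 at easting≈502567.3 (left), 4–1 at easting≈505083.7 (left) → 0 crossings.
All counts are even, so the point lies outside every listed polygon.

none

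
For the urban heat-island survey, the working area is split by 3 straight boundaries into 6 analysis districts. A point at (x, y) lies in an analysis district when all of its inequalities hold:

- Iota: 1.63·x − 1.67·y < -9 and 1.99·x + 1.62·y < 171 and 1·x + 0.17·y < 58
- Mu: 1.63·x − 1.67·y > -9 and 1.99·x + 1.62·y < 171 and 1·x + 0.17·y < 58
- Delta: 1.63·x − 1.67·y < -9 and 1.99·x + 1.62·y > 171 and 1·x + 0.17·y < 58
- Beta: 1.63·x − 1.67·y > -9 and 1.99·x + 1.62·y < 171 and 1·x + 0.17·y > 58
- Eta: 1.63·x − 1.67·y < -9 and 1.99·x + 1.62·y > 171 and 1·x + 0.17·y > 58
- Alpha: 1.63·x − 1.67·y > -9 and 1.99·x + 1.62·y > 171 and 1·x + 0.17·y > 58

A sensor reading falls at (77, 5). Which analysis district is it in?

1.63·77 − 1.67·5 = 117.160, which is > -9
1.99·77 + 1.62·5 = 161.330, which is < 171
1·77 + 0.17·5 = 77.850, which is > 58
This sign pattern matches Beta.

Beta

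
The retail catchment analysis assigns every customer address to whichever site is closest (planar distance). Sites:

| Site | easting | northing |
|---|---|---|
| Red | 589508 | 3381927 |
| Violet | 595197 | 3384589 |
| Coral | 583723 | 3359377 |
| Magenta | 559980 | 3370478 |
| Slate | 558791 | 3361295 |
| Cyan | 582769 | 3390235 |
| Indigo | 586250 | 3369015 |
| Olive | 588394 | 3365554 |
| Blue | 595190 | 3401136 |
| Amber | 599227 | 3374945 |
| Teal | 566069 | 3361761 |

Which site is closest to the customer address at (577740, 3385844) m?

Cyan

Squared distances to each site:
Red: 153828713.000; Violet: 306321874.000; Coral: 736298378.000; Magenta: 551531556.000; Slate: 961718002.000; Cyan: 44571722.000; Indigo: 355635341.000; Olive: 525191816.000; Blue: 538347764.000; Amber: 580479370.000; Teal: 716203130.000.
Minimum at Cyan.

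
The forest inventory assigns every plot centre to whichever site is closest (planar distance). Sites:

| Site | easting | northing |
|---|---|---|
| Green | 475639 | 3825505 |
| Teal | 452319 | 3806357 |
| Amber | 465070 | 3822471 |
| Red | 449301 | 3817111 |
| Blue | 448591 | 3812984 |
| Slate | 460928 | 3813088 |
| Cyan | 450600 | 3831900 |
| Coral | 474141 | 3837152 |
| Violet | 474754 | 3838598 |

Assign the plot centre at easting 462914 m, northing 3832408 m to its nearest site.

Squared distances to each site:
Green: 209577034.000; Teal: 790908626.000; Amber: 103392305.000; Red: 419311978.000; Blue: 582440105.000; Slate: 377206596.000; Cyan: 151892660.000; Coral: 148551065.000; Violet: 178501700.000.
Minimum at Amber.

Amber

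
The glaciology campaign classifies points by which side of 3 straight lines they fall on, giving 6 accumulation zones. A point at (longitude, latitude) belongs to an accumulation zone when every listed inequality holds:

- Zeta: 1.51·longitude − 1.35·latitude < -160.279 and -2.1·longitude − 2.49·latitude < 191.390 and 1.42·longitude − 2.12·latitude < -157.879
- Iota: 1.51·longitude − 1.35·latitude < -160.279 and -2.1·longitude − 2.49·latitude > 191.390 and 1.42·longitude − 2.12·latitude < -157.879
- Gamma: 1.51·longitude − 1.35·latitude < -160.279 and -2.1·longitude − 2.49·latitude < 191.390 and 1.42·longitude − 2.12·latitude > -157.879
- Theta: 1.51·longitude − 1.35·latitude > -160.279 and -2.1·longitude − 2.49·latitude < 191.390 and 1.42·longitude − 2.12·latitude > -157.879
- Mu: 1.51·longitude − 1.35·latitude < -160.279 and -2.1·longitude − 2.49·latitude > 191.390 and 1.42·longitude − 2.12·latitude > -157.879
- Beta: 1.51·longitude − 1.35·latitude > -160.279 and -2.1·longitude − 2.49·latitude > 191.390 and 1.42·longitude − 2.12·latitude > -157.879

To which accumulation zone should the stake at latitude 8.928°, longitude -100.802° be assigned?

1.51·-100.802 − 1.35·8.928 = -164.264, which is < -160.279
-2.1·-100.802 − 2.49·8.928 = 189.453, which is < 191.390
1.42·-100.802 − 2.12·8.928 = -162.066, which is < -157.879
This sign pattern matches Zeta.

Zeta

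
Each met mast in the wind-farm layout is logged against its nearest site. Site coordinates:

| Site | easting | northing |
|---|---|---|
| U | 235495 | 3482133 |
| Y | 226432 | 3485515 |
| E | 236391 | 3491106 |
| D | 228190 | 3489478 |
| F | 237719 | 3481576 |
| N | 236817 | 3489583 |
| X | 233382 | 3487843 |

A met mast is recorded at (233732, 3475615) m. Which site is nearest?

U

Squared distances to each site:
U: 45592493.000; Y: 151300000.000; E: 247041362.000; D: 222896533.000; F: 51429690.000; N: 204622249.000; X: 149646484.000.
Minimum at U.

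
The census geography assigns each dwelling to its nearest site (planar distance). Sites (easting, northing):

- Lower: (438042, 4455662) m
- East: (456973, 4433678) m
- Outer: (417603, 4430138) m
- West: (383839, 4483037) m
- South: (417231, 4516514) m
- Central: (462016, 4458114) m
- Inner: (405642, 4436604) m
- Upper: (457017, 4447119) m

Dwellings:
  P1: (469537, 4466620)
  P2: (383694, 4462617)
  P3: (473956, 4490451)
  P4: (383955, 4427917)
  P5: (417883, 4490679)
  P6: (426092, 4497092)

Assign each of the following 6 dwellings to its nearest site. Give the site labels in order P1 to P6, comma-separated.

P1 → Central (d²=128917477.00)
P2 → West (d²=416997425.00)
P3 → Central (d²=1188245169.00)
P4 → Inner (d²=545789938.00)
P5 → South (d²=667872329.00)
P6 → South (d²=455731405.00)

Central, West, Central, Inner, South, South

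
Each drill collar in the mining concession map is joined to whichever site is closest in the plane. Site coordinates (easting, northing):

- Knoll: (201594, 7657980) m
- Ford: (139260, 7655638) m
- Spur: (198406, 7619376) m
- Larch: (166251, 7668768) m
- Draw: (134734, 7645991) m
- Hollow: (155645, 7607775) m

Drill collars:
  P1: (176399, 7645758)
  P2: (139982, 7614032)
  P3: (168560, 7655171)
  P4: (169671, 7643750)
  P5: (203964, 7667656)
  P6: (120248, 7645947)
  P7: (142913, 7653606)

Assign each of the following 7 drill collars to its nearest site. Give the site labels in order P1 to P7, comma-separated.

Larch, Hollow, Larch, Larch, Knoll, Draw, Ford

P1 → Larch (d²=632442004.00)
P2 → Hollow (d²=284479618.00)
P3 → Larch (d²=190209890.00)
P4 → Larch (d²=637596724.00)
P5 → Knoll (d²=99241876.00)
P6 → Draw (d²=209846132.00)
P7 → Ford (d²=17473433.00)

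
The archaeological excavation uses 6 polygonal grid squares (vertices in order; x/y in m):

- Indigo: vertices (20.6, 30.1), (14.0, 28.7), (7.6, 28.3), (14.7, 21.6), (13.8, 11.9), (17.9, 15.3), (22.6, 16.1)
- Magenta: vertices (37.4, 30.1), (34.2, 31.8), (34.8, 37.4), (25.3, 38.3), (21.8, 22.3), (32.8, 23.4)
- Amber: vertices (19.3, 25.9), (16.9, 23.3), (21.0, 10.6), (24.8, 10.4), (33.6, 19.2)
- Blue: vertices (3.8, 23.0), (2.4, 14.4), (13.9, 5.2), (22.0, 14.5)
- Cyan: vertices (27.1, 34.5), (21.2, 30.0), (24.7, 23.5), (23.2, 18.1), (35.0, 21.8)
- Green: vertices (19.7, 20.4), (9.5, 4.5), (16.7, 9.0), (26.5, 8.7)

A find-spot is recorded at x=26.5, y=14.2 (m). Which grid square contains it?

Cast a ray rightward from (26.5, 14.2). For each polygon, the edges (by vertex number in listed order) whose endpoints lie on opposite sides of y = 14.2, where each meets that height, and whether that is right or left of the point:
Indigo: 4–5 at x≈14.01 (left), 5–6 at x≈16.57 (left) → 0 crossings.
Magenta: no edge straddles that height → 0 crossings.
Amber: 2–3 at x≈19.84 (left), 4–5 at x≈28.60 (right) → 1 crossing.
Blue: 2–3 at x≈2.65 (left), 3–4 at x≈21.74 (left) → 0 crossings.
Cyan: no edge straddles that height → 0 crossings.
Green: 1–2 at x≈15.72 (left), 4–1 at x≈23.30 (left) → 0 crossings.
Only Amber has an odd count, so the point is inside Amber.

Amber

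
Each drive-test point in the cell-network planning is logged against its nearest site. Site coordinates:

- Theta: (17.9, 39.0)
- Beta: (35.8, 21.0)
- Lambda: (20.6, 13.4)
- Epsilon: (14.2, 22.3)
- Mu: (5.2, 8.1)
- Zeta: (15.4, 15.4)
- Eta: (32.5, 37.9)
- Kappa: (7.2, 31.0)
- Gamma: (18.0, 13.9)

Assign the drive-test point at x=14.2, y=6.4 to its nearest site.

Squared distances to each site:
Theta: 1076.450; Beta: 679.720; Lambda: 89.960; Epsilon: 252.810; Mu: 83.890; Zeta: 82.440; Eta: 1327.140; Kappa: 654.160; Gamma: 70.690.
Minimum at Gamma.

Gamma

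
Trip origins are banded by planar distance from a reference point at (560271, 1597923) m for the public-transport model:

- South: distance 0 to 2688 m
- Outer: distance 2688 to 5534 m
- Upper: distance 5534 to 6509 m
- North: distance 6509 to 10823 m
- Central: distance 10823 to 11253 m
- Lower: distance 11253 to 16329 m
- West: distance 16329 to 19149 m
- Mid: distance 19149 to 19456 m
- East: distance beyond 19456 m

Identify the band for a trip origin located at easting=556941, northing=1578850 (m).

Mid

Distance = √((556941−560271)² + (1578850−1597923)²) = √(11088900.000 + 363779329.000) = 19361.514 m.
19149 ≤ 19361.514 < 19456 → Mid.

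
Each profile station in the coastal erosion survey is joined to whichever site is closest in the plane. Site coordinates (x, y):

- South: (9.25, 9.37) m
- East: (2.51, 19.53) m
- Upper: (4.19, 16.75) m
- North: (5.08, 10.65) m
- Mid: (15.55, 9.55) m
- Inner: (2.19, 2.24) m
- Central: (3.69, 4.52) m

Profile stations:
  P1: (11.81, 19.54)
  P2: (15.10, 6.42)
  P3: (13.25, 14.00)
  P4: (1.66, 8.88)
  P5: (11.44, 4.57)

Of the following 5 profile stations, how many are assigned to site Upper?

1

P1 → Upper
P2 → Mid
P3 → Mid
P4 → North
P5 → South
1 of the 5 goes to Upper.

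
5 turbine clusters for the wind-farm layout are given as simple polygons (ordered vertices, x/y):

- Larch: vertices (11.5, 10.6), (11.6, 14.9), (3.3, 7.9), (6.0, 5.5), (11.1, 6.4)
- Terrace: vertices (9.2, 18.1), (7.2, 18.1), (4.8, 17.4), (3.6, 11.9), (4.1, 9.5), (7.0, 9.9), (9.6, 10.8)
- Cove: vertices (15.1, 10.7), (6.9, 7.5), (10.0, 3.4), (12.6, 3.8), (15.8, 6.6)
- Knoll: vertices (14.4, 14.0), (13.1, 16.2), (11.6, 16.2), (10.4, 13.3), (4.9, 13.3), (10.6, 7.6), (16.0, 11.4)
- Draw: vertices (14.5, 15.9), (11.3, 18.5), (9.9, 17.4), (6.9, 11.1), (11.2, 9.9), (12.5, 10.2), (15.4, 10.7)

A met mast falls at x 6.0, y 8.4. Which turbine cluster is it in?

Cast a ray rightward from (6.0, 8.4). For each polygon, the edges (by vertex number in listed order) whose endpoints lie on opposite sides of y = 8.4, where each meets that height, and whether that is right or left of the point:
Larch: 2–3 at x≈3.89 (left), 5–1 at x≈11.29 (right) → 1 crossing.
Terrace: no edge straddles that height → 0 crossings.
Cove: 1–2 at x≈9.21 (right), 5–1 at x≈15.49 (right) → 2 crossings.
Knoll: 5–6 at x≈9.80 (right), 6–7 at x≈11.74 (right) → 2 crossings.
Draw: no edge straddles that height → 0 crossings.
Only Larch has an odd count, so the point is inside Larch.

Larch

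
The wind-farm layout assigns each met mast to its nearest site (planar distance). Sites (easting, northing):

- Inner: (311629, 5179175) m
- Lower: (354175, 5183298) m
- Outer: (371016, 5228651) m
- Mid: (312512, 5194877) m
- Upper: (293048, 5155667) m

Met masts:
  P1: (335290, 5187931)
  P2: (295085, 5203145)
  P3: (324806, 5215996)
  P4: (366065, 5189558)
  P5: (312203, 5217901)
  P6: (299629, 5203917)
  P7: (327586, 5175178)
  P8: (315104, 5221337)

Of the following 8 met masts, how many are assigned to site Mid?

5

P1 → Lower
P2 → Mid
P3 → Mid
P4 → Lower
P5 → Mid
P6 → Mid
P7 → Inner
P8 → Mid
5 of the 8 go to Mid.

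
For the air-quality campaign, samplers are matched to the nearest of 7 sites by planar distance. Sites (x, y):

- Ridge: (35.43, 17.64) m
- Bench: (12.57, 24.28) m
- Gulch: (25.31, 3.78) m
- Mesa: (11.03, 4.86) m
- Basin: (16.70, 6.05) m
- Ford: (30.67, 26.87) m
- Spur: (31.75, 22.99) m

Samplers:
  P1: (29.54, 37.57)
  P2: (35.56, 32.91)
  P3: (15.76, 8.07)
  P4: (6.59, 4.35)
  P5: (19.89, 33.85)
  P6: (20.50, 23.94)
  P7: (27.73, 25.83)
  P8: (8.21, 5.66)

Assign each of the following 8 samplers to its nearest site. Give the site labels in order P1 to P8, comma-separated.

P1 → Ford (d²=115.77)
P2 → Ford (d²=60.39)
P3 → Basin (d²=4.96)
P4 → Mesa (d²=19.97)
P5 → Bench (d²=145.17)
P6 → Bench (d²=63.00)
P7 → Ford (d²=9.73)
P8 → Mesa (d²=8.59)

Ford, Ford, Basin, Mesa, Bench, Bench, Ford, Mesa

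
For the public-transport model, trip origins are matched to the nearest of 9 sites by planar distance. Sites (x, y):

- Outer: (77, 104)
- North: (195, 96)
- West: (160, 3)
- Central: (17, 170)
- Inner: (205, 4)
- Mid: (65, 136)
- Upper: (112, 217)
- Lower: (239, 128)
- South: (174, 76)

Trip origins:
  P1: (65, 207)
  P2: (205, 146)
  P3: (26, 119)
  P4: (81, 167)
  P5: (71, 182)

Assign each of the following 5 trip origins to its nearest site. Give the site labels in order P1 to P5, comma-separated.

Upper, Lower, Mid, Mid, Mid

P1 → Upper (d²=2309.00)
P2 → Lower (d²=1480.00)
P3 → Mid (d²=1810.00)
P4 → Mid (d²=1217.00)
P5 → Mid (d²=2152.00)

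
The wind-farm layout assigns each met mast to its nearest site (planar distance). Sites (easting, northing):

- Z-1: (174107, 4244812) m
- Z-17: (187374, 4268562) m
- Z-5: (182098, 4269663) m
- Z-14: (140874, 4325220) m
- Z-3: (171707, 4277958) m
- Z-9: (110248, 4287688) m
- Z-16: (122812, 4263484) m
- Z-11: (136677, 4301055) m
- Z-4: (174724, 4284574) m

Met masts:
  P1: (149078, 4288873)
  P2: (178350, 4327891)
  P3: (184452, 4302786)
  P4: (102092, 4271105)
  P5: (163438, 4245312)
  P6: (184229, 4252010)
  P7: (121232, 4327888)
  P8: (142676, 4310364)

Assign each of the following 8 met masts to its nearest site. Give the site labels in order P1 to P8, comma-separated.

P1 → Z-11 (d²=302185925.00)
P2 → Z-14 (d²=1411584817.00)
P3 → Z-4 (d²=426310928.00)
P4 → Z-9 (d²=341516225.00)
P5 → Z-1 (d²=114077561.00)
P6 → Z-1 (d²=154266088.00)
P7 → Z-14 (d²=392926388.00)
P8 → Z-11 (d²=122645482.00)

Z-11, Z-14, Z-4, Z-9, Z-1, Z-1, Z-14, Z-11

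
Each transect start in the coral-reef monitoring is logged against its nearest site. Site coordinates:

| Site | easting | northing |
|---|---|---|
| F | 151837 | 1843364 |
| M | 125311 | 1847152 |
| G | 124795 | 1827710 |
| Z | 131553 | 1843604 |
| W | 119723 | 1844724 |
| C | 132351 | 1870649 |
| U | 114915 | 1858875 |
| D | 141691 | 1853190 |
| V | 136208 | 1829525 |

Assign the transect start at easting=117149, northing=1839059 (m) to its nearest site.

Squared distances to each site:
F: 1221790369.000; M: 132114893.000; G: 187261117.000; Z: 228132241.000; W: 38717701.000; C: 1229028904.000; U: 397664612.000; D: 801994925.000; V: 454142637.000.
Minimum at W.

W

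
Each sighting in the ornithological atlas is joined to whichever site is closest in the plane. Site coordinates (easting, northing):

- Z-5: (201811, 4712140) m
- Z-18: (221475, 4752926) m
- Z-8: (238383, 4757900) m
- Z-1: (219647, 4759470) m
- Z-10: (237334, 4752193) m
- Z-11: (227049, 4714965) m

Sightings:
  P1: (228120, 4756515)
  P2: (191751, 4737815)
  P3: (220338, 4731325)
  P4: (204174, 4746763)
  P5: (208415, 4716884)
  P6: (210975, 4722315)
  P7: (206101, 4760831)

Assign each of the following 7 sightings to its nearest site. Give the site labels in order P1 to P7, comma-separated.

Z-18, Z-5, Z-11, Z-18, Z-5, Z-5, Z-1

P1 → Z-18 (d²=57036946.00)
P2 → Z-5 (d²=760409225.00)
P3 → Z-11 (d²=312687121.00)
P4 → Z-18 (d²=337307170.00)
P5 → Z-5 (d²=66118352.00)
P6 → Z-5 (d²=187509521.00)
P7 → Z-1 (d²=185346437.00)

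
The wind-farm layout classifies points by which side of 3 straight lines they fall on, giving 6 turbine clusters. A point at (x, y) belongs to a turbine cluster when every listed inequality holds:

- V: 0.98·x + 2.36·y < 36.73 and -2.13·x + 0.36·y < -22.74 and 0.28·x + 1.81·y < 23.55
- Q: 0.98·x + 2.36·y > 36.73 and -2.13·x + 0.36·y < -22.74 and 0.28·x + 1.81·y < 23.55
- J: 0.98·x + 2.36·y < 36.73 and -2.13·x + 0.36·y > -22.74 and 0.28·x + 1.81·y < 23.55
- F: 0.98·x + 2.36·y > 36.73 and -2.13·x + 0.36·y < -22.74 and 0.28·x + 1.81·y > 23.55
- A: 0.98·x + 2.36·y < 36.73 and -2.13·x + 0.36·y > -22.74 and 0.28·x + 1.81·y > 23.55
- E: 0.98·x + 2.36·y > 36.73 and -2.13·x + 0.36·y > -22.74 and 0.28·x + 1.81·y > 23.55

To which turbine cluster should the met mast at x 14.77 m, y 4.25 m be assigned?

V

0.98·14.77 + 2.36·4.25 = 24.505, which is < 36.73
-2.13·14.77 + 0.36·4.25 = -29.930, which is < -22.74
0.28·14.77 + 1.81·4.25 = 11.828, which is < 23.55
This sign pattern matches V.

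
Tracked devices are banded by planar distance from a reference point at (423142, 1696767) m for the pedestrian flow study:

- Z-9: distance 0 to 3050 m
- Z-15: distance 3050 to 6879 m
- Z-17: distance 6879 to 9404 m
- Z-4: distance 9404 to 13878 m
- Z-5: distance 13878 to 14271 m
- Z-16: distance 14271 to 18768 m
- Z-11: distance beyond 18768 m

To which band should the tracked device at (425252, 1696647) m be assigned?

Z-9

Distance = √((425252−423142)² + (1696647−1696767)²) = √(4452100.000 + 14400.000) = 2113.410 m.
0 ≤ 2113.410 < 3050 → Z-9.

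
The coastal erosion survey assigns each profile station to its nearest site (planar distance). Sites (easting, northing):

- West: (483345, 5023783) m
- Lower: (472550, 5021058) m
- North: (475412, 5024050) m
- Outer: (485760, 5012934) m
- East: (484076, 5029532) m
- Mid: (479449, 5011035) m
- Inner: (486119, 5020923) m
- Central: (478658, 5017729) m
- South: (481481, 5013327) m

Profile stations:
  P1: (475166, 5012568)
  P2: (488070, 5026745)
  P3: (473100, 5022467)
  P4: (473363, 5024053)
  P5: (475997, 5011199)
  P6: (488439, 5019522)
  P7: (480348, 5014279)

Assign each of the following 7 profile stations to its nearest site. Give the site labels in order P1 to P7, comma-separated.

Mid, East, Lower, North, Mid, Inner, South

P1 → Mid (d²=20694178.00)
P2 → East (d²=23719405.00)
P3 → Lower (d²=2287781.00)
P4 → North (d²=4198410.00)
P5 → Mid (d²=11943200.00)
P6 → Inner (d²=7345201.00)
P7 → South (d²=2189993.00)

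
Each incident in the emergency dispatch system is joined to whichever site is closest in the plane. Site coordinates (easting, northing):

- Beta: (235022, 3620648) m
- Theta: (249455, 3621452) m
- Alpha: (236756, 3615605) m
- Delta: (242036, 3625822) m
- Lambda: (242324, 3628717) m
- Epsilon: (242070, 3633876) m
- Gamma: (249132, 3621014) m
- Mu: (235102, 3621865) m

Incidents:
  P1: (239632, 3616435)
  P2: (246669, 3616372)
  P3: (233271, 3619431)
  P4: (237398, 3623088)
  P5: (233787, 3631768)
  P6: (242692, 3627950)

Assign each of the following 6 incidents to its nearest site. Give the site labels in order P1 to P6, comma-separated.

Alpha, Gamma, Beta, Mu, Epsilon, Lambda

P1 → Alpha (d²=8960276.00)
P2 → Gamma (d²=27614533.00)
P3 → Beta (d²=4547090.00)
P4 → Mu (d²=6767345.00)
P5 → Epsilon (d²=73051753.00)
P6 → Lambda (d²=723713.00)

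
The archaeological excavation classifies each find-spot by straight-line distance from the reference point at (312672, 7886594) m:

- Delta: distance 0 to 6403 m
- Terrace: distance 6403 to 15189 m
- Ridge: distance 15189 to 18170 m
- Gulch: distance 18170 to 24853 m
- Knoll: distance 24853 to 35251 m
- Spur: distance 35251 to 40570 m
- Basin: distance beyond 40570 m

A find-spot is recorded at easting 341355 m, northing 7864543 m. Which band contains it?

Spur

Distance = √((341355−312672)² + (7864543−7886594)²) = √(822714489.000 + 486246601.000) = 36179.567 m.
35251 ≤ 36179.567 < 40570 → Spur.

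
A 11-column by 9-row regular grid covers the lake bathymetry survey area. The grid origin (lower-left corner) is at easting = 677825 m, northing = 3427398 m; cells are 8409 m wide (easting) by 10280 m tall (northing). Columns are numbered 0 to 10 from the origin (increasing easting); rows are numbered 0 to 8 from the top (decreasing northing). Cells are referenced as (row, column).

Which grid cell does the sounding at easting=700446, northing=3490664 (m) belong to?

Column index: ⌊(700446 − 677825) / 8409⌋ = ⌊2.690⌋ = 2
Row offset from origin: ⌊(3490664 − 3427398) / 10280⌋ = ⌊6.154⌋ = 6 → row 2 (counted from top)

(2, 2)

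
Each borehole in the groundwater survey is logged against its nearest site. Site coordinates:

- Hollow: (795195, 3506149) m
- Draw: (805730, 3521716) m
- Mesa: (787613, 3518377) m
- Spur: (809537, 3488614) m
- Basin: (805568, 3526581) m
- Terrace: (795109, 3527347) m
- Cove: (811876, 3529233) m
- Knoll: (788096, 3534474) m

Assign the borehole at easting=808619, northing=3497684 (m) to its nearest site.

Squared distances to each site:
Hollow: 251860001.000; Draw: 585883345.000; Mesa: 869452285.000; Spur: 83107624.000; Basin: 844345210.000; Terrace: 1062413669.000; Cove: 1005947450.000; Knoll: 1774697629.000.
Minimum at Spur.

Spur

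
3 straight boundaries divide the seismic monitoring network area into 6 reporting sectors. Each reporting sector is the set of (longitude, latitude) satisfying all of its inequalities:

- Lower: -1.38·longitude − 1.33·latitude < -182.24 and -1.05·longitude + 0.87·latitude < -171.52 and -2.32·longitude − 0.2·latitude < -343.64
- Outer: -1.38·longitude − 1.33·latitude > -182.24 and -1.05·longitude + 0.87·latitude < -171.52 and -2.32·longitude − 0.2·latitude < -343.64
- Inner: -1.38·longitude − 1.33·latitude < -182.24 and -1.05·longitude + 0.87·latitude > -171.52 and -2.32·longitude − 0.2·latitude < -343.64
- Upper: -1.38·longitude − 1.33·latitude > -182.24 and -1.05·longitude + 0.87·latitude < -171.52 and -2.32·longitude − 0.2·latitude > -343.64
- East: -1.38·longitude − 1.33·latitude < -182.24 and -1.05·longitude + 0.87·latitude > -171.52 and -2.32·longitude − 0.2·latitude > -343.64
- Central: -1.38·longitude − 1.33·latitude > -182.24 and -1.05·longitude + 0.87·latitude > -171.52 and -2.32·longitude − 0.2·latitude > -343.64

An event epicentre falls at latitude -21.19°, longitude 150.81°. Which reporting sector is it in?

Outer

-1.38·150.81 − 1.33·-21.19 = -179.935, which is > -182.24
-1.05·150.81 + 0.87·-21.19 = -176.786, which is < -171.52
-2.32·150.81 − 0.2·-21.19 = -345.641, which is < -343.64
This sign pattern matches Outer.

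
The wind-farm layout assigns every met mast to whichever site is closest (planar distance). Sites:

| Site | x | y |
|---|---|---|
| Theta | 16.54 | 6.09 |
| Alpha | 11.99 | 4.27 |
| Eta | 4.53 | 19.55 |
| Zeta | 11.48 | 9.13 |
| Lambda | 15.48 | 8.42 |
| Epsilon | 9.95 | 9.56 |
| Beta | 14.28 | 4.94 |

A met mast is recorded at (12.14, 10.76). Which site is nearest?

Zeta

Squared distances to each site:
Theta: 41.169; Alpha: 42.143; Eta: 135.176; Zeta: 3.092; Lambda: 16.631; Epsilon: 6.236; Beta: 38.452.
Minimum at Zeta.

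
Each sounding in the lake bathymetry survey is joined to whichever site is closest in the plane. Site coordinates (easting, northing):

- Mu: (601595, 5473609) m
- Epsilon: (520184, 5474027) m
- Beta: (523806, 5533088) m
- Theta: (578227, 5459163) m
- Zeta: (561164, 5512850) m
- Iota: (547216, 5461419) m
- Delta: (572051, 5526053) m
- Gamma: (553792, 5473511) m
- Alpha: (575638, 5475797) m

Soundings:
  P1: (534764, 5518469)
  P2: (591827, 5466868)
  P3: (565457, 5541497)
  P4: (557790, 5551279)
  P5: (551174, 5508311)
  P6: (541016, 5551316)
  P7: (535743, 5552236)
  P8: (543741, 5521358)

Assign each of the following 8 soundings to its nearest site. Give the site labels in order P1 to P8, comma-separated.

Beta, Mu, Delta, Delta, Zeta, Beta, Beta, Zeta

P1 → Beta (d²=333792925.00)
P2 → Mu (d²=140854905.00)
P3 → Delta (d²=281997972.00)
P4 → Delta (d²=839727197.00)
P5 → Zeta (d²=120402621.00)
P6 → Beta (d²=628444084.00)
P7 → Beta (d²=509137873.00)
P8 → Zeta (d²=375946993.00)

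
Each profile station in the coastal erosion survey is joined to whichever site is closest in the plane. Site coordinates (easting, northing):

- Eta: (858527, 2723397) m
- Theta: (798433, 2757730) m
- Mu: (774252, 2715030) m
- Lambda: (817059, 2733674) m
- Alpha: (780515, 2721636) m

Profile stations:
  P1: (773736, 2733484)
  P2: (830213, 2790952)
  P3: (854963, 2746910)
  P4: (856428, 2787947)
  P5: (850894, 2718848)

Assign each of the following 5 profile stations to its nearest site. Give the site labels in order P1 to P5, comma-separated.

Alpha, Theta, Eta, Eta, Eta

P1 → Alpha (d²=186329945.00)
P2 → Theta (d²=2113669684.00)
P3 → Eta (d²=565563265.00)
P4 → Eta (d²=4171108301.00)
P5 → Eta (d²=78956090.00)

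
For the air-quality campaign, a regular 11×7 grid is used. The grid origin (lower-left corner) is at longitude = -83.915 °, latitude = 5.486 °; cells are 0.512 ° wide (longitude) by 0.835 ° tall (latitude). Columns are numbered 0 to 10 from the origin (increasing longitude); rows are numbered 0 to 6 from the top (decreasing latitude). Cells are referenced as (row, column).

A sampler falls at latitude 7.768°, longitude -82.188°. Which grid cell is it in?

Column index: ⌊(-82.188 − -83.915) / 0.512⌋ = ⌊3.373⌋ = 3
Row offset from origin: ⌊(7.768 − 5.486) / 0.835⌋ = ⌊2.733⌋ = 2 → row 4 (counted from top)

(4, 3)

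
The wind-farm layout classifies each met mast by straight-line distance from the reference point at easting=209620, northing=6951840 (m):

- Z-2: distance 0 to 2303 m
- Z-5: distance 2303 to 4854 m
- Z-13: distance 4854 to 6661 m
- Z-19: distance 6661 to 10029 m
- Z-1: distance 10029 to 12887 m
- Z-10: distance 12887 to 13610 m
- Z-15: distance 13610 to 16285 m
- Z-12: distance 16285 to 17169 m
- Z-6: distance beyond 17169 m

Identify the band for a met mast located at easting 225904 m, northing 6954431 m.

Z-12

Distance = √((225904−209620)² + (6954431−6951840)²) = √(265168656.000 + 6713281.000) = 16488.843 m.
16285 ≤ 16488.843 < 17169 → Z-12.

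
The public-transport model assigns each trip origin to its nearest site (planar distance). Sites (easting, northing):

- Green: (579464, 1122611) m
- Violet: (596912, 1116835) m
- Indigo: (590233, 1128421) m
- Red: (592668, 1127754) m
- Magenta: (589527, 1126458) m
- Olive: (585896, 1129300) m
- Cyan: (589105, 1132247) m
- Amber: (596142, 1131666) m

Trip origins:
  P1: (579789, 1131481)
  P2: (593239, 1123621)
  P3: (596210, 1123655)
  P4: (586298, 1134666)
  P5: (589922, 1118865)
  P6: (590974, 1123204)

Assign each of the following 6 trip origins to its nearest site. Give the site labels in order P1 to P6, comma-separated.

P1 → Olive (d²=42052210.00)
P2 → Red (d²=17407730.00)
P3 → Red (d²=29347565.00)
P4 → Cyan (d²=13730810.00)
P5 → Violet (d²=52981000.00)
P6 → Magenta (d²=12682325.00)

Olive, Red, Red, Cyan, Violet, Magenta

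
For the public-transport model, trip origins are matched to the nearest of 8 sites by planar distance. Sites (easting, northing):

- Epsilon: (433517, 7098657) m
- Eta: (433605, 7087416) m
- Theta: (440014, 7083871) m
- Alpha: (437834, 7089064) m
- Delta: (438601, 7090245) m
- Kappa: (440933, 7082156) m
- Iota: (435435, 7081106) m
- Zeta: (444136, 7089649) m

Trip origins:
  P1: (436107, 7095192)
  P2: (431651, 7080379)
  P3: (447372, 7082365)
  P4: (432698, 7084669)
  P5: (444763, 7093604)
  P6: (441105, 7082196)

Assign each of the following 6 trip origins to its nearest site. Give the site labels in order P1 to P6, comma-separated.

P1 → Epsilon (d²=18714325.00)
P2 → Iota (d²=14847185.00)
P3 → Kappa (d²=41504402.00)
P4 → Eta (d²=8368658.00)
P5 → Zeta (d²=16035154.00)
P6 → Kappa (d²=31184.00)

Epsilon, Iota, Kappa, Eta, Zeta, Kappa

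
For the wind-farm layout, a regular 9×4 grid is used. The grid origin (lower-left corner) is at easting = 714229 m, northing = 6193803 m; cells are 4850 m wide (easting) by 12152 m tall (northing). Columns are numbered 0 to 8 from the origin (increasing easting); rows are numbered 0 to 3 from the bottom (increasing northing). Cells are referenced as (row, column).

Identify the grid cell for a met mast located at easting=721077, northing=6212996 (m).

Column index: ⌊(721077 − 714229) / 4850⌋ = ⌊1.412⌋ = 1
Row offset from origin: ⌊(6212996 − 6193803) / 12152⌋ = ⌊1.579⌋ = 1 → row 1

(1, 1)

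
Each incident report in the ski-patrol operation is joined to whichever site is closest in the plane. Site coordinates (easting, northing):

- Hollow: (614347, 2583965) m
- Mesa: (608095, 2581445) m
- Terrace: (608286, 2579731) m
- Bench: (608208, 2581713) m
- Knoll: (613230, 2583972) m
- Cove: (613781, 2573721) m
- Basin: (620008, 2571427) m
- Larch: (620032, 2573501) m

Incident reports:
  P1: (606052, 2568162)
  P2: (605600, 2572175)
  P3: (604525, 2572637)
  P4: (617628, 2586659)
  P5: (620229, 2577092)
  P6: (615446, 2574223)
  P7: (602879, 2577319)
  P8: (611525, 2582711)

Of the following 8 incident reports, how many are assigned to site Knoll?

P1 → Cove
P2 → Terrace
P3 → Terrace
P4 → Hollow
P5 → Larch
P6 → Cove
P7 → Terrace
P8 → Knoll
1 of the 8 goes to Knoll.

1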